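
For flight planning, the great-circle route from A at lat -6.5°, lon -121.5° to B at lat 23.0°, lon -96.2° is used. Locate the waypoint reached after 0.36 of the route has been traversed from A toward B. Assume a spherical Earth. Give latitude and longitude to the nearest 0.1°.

≈ lat 4.3°, lon -112.8°

From cos δ = sin φ₁ sin φ₂ + cos φ₁ cos φ₂ cos Δλ, the central angle is δ ≈ 0.672 rad (38.5°).
Interpolate at f = 0.36 with slerp weights a = sin((1−f)δ)/sin δ ≈ 0.670, b = sin(fδ)/sin δ ≈ 0.385.
p = a·p₁ + b·p₂ ≈ (-0.386, -0.920, 0.075); φ = arcsin(p_z) ≈ 4.27°, λ = atan2(p_y, p_x) ≈ -112.77°.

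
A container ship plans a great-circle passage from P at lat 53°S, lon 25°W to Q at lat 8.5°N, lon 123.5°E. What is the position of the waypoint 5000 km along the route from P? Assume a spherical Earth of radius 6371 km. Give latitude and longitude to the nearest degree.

The haversine formula gives a central angle δ ≈ 2.247 rad (128.7°) between the endpoints. The total great-circle distance is δ·R ≈ 2.247 × 6371 ≈ 14313 km, so the target fraction is f = 5000/14313 ≈ 0.349.
Interpolate at f ≈ 0.349 with slerp weights a = sin((1−f)δ)/sin δ ≈ 1.274, b = sin(fδ)/sin δ ≈ 0.906.
p = a·p₁ + b·p₂ ≈ (0.201, 0.423, -0.884); φ = arcsin(p_z) ≈ -62.09°, λ = atan2(p_y, p_x) ≈ 64.64°.

≈ lat 62°S, lon 65°E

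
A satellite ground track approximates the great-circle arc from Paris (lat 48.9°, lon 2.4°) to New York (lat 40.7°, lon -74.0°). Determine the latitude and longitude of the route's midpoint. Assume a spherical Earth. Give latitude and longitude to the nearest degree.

The haversine formula gives a central angle δ ≈ 0.917 rad (52.5°) between the endpoints.
Interpolate at f = 1/2 with slerp weights a = sin((1−f)δ)/sin δ ≈ 0.558, b = sin(fδ)/sin δ ≈ 0.558.
p = a·p₁ + b·p₂ ≈ (0.483, -0.391, 0.784); φ = arcsin(p_z) ≈ 51.60°, λ = atan2(p_y, p_x) ≈ -39.01°.

≈ lat 52°, lon -39°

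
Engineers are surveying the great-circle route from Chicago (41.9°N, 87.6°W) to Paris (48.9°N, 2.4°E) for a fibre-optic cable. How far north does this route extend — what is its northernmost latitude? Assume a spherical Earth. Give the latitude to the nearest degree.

≈ 56°N

The great circle lies in the plane with unit normal n̂ = (p₁ × p₂)/|p₁ × p₂|.
Here n̂_z ≈ +0.566; the vertex latitude is φ_max = arccos|n̂_z| ≈ 55.5°.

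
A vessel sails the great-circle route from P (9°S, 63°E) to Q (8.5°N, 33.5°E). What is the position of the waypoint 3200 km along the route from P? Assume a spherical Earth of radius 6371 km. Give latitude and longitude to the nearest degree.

Write both endpoints as unit vectors p₁, p₂ with components (cos φ cos λ, cos φ sin λ, sin φ).
The central angle between the endpoints is δ = arccos(p₁·p₂) ≈ 0.597 rad (34.2°). The total great-circle distance is δ·R ≈ 0.597 × 6371 ≈ 3803 km, so the target fraction is f = 3200/3803 ≈ 0.841.
Interpolate at f ≈ 0.841 with slerp weights a = sin((1−f)δ)/sin δ ≈ 0.168, b = sin(fδ)/sin δ ≈ 0.856.
p = a·p₁ + b·p₂ ≈ (0.782, 0.615, 0.100); φ = arcsin(p_z) ≈ 5.76°, λ = atan2(p_y, p_x) ≈ 38.21°.

≈ (6°N, 38°E)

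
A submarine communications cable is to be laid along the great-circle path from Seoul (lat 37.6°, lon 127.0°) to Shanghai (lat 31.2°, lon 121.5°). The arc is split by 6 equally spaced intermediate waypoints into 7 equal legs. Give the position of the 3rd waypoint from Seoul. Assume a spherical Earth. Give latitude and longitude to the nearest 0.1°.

Convert each endpoint to a unit vector on the sphere (x = cos φ cos λ, y = cos φ sin λ, z = sin φ).
The central angle between the endpoints is δ = arccos(p₁·p₂) ≈ 0.137 rad (7.8°).
Interpolate at f = 3/7 with slerp weights a = sin((1−f)δ)/sin δ ≈ 0.573, b = sin(fδ)/sin δ ≈ 0.430.
p = a·p₁ + b·p₂ ≈ (-0.465, 0.676, 0.572); φ = arcsin(p_z) ≈ 34.89°, λ = atan2(p_y, p_x) ≈ 124.54°.

≈ lat 34.9°, lon 124.5°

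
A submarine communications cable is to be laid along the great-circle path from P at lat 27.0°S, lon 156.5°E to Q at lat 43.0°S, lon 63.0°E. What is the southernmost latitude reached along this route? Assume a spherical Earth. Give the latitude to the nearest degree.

The great circle lies in the plane with unit normal n̂ = (p₁ × p₂)/|p₁ × p₂|.
Here n̂_z ≈ -0.675; the vertex latitude is φ_max = arccos|n̂_z| ≈ 47.5°.
Check via Clairaut: cos φ_max = |cos φ₁| · sin C = cos(27.0°)·sin(130.7°) ≈ 0.675, again giving ≈ 47.5°.

≈ 48°S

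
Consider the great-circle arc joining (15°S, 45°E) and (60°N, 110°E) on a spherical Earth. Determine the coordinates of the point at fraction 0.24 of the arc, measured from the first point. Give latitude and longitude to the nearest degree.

≈ (5°N, 55°E)

Convert each endpoint to a unit vector on the sphere (x = cos φ cos λ, y = cos φ sin λ, z = sin φ).
The central angle between the endpoints is δ = arccos(p₁·p₂) ≈ 1.591 rad (91.1°).
Interpolate at f = 0.24 with slerp weights a = sin((1−f)δ)/sin δ ≈ 0.935, b = sin(fδ)/sin δ ≈ 0.373.
p = a·p₁ + b·p₂ ≈ (0.575, 0.814, 0.081); φ = arcsin(p_z) ≈ 4.62°, λ = atan2(p_y, p_x) ≈ 54.75°.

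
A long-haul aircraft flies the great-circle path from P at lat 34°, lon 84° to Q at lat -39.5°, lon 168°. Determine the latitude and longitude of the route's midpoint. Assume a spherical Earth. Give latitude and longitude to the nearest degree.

Write both endpoints as unit vectors p₁, p₂ with components (cos φ cos λ, cos φ sin λ, sin φ).
The central angle between the endpoints is δ = arccos(p₁·p₂) ≈ 1.864 rad (106.8°).
Interpolate at f = 1/2 with slerp weights a = sin((1−f)δ)/sin δ ≈ 0.838, b = sin(fδ)/sin δ ≈ 0.838.
p = a·p₁ + b·p₂ ≈ (-0.560, 0.826, -0.064); φ = arcsin(p_z) ≈ -3.70°, λ = atan2(p_y, p_x) ≈ 124.15°.

≈ lat -4°, lon 124°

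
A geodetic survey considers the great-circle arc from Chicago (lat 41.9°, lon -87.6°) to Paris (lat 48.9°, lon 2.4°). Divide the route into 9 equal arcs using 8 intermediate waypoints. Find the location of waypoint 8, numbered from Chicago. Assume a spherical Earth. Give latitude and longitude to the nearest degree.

From cos δ = sin φ₁ sin φ₂ + cos φ₁ cos φ₂ cos Δλ, the central angle is δ ≈ 1.043 rad (59.8°).
Interpolate at f = 8/9 with slerp weights a = sin((1−f)δ)/sin δ ≈ 0.134, b = sin(fδ)/sin δ ≈ 0.926.
p = a·p₁ + b·p₂ ≈ (0.612, -0.074, 0.787); φ = arcsin(p_z) ≈ 51.92°, λ = atan2(p_y, p_x) ≈ -6.90°.

≈ lat 52°, lon -7°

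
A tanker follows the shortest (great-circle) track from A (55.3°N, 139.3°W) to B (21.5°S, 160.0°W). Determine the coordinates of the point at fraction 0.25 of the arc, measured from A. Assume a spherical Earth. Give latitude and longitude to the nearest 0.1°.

≈ (36.4°N, 147.4°W)

From cos δ = sin φ₁ sin φ₂ + cos φ₁ cos φ₂ cos Δλ, the central angle is δ ≈ 1.375 rad (78.8°).
Interpolate at f = 0.25 with slerp weights a = sin((1−f)δ)/sin δ ≈ 0.875, b = sin(fδ)/sin δ ≈ 0.344.
p = a·p₁ + b·p₂ ≈ (-0.678, -0.434, 0.593); φ = arcsin(p_z) ≈ 36.39°, λ = atan2(p_y, p_x) ≈ -147.37°.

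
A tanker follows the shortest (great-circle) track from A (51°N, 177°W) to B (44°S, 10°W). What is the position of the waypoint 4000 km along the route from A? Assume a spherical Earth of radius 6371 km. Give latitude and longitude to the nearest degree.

≈ (56°N, 115°W)

Write both endpoints as unit vectors p₁, p₂ with components (cos φ cos λ, cos φ sin λ, sin φ).
The central angle between the endpoints is δ = arccos(p₁·p₂) ≈ 2.946 rad (168.8°). The total great-circle distance is δ·R ≈ 2.946 × 6371 ≈ 18769 km, so the target fraction is f = 4000/18769 ≈ 0.213.
Interpolate at f ≈ 0.213 with slerp weights a = sin((1−f)δ)/sin δ ≈ 3.775, b = sin(fδ)/sin δ ≈ 3.023.
p = a·p₁ + b·p₂ ≈ (-0.231, -0.502, 0.834); φ = arcsin(p_z) ≈ 56.47°, λ = atan2(p_y, p_x) ≈ -114.68°.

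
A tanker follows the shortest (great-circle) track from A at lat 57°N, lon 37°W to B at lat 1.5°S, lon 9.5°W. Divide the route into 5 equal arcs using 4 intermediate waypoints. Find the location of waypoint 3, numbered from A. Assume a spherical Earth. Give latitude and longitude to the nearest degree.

≈ lat 22°N, lon 17°W

Convert each endpoint to a unit vector on the sphere (x = cos φ cos λ, y = cos φ sin λ, z = sin φ).
The central angle between the endpoints is δ = arccos(p₁·p₂) ≈ 1.092 rad (62.5°).
Interpolate at f = 3/5 with slerp weights a = sin((1−f)δ)/sin δ ≈ 0.477, b = sin(fδ)/sin δ ≈ 0.686.
p = a·p₁ + b·p₂ ≈ (0.884, -0.269, 0.382); φ = arcsin(p_z) ≈ 22.44°, λ = atan2(p_y, p_x) ≈ -16.95°.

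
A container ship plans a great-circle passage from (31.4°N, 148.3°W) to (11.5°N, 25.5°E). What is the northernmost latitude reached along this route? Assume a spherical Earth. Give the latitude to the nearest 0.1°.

≈ 82.4°N

The great circle lies in the plane with unit normal n̂ = (p₁ × p₂)/|p₁ × p₂|.
Here n̂_z ≈ +0.132; the vertex latitude is φ_max = arccos|n̂_z| ≈ 82.4°.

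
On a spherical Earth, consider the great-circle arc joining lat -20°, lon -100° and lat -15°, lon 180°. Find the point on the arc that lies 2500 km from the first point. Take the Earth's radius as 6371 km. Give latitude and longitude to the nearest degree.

≈ lat -23°, lon -124°

Convert each endpoint to a unit vector on the sphere (x = cos φ cos λ, y = cos φ sin λ, z = sin φ).
The central angle between the endpoints is δ = arccos(p₁·p₂) ≈ 1.322 rad (75.8°). The total great-circle distance is δ·R ≈ 1.322 × 6371 ≈ 8423 km, so the target fraction is f = 2500/8423 ≈ 0.297.
Interpolate at f ≈ 0.297 with slerp weights a = sin((1−f)δ)/sin δ ≈ 0.827, b = sin(fδ)/sin δ ≈ 0.395.
p = a·p₁ + b·p₂ ≈ (-0.516, -0.765, -0.385); φ = arcsin(p_z) ≈ -22.64°, λ = atan2(p_y, p_x) ≈ -123.99°.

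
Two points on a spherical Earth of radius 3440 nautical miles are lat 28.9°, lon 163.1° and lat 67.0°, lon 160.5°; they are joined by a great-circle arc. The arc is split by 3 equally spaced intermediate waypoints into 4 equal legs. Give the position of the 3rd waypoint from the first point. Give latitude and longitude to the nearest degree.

≈ lat 57°, lon 162°

Write both endpoints as unit vectors p₁, p₂ with components (cos φ cos λ, cos φ sin λ, sin φ).
The central angle between the endpoints is δ = arccos(p₁·p₂) ≈ 0.666 rad (38.1°).
Interpolate at f = 3/4 with slerp weights a = sin((1−f)δ)/sin δ ≈ 0.268, b = sin(fδ)/sin δ ≈ 0.775.
p = a·p₁ + b·p₂ ≈ (-0.510, 0.169, 0.843); φ = arcsin(p_z) ≈ 57.48°, λ = atan2(p_y, p_x) ≈ 161.64°.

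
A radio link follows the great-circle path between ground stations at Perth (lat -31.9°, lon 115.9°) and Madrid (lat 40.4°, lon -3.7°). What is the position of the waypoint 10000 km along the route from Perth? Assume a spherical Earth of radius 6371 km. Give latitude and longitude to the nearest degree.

≈ lat 23°, lon 42°

From cos δ = sin φ₁ sin φ₂ + cos φ₁ cos φ₂ cos Δλ, the central angle is δ ≈ 2.294 rad (131.4°). The total great-circle distance is δ·R ≈ 2.294 × 6371 ≈ 14615 km, so the target fraction is f = 10000/14615 ≈ 0.684.
Interpolate at f ≈ 0.684 with slerp weights a = sin((1−f)δ)/sin δ ≈ 0.884, b = sin(fδ)/sin δ ≈ 1.334.
p = a·p₁ + b·p₂ ≈ (0.686, 0.610, 0.397); φ = arcsin(p_z) ≈ 23.42°, λ = atan2(p_y, p_x) ≈ 41.63°.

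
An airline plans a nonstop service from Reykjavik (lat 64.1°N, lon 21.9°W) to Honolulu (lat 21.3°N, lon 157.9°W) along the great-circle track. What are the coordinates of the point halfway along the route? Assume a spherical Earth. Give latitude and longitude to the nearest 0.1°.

≈ lat 61.4°N, lon 131.7°W

Write both endpoints as unit vectors p₁, p₂ with components (cos φ cos λ, cos φ sin λ, sin φ).
The central angle between the endpoints is δ = arccos(p₁·p₂) ≈ 1.537 rad (88.1°).
Interpolate at f = 1/2 with slerp weights a = sin((1−f)δ)/sin δ ≈ 0.695, b = sin(fδ)/sin δ ≈ 0.695.
p = a·p₁ + b·p₂ ≈ (-0.318, -0.357, 0.878); φ = arcsin(p_z) ≈ 61.42°, λ = atan2(p_y, p_x) ≈ -131.73°.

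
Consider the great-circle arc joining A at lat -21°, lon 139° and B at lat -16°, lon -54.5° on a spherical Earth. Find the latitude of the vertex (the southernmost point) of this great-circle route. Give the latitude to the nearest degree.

The great circle lies in the plane with unit normal n̂ = (p₁ × p₂)/|p₁ × p₂|.
Here n̂_z ≈ +0.331; the vertex latitude is φ_max = arccos|n̂_z| ≈ 70.7°.

≈ -71°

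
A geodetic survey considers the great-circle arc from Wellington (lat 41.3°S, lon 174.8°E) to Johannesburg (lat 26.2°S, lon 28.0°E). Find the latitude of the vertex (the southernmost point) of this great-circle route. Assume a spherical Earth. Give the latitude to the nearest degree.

≈ 67°S

The great circle lies in the plane with unit normal n̂ = (p₁ × p₂)/|p₁ × p₂|.
Here n̂_z ≈ -0.384; the vertex latitude is φ_max = arccos|n̂_z| ≈ 67.4°.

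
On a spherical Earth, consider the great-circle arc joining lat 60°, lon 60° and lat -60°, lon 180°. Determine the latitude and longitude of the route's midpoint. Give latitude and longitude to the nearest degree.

≈ lat 0°, lon 120°

From cos δ = sin φ₁ sin φ₂ + cos φ₁ cos φ₂ cos Δλ, the central angle is δ ≈ 2.636 rad (151.0°).
Interpolate at f = 1/2 with slerp weights a = sin((1−f)δ)/sin δ ≈ 2.000, b = sin(fδ)/sin δ ≈ 2.000.
p = a·p₁ + b·p₂ ≈ (-0.500, 0.866, 0.000); φ = arcsin(p_z) ≈ 0.00°, λ = atan2(p_y, p_x) ≈ 120.00°.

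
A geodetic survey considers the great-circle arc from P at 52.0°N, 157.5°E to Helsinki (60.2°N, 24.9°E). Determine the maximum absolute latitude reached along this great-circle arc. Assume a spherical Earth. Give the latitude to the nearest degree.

≈ 75°N

The great circle lies in the plane with unit normal n̂ = (p₁ × p₂)/|p₁ × p₂|.
Here n̂_z ≈ -0.256; the vertex latitude is φ_max = arccos|n̂_z| ≈ 75.2°.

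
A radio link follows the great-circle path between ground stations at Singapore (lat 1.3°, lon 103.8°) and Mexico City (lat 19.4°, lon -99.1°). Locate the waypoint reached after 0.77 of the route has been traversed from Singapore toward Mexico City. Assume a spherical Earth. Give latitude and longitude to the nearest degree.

≈ lat 38°, lon -132°

The haversine formula gives a central angle δ ≈ 2.608 rad (149.4°) between the endpoints.
Interpolate at f = 0.77 with slerp weights a = sin((1−f)δ)/sin δ ≈ 1.110, b = sin(fδ)/sin δ ≈ 1.782.
p = a·p₁ + b·p₂ ≈ (-0.531, -0.581, 0.617); φ = arcsin(p_z) ≈ 38.10°, λ = atan2(p_y, p_x) ≈ -132.39°.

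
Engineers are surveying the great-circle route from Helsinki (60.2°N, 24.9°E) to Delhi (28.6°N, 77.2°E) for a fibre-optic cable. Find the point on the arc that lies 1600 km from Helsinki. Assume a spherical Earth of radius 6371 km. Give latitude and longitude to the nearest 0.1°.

≈ 53.3°N, 48.2°E

Write both endpoints as unit vectors p₁, p₂ with components (cos φ cos λ, cos φ sin λ, sin φ).
The central angle between the endpoints is δ = arccos(p₁·p₂) ≈ 0.820 rad (47.0°). The total great-circle distance is δ·R ≈ 0.820 × 6371 ≈ 5224 km, so the target fraction is f = 1600/5224 ≈ 0.306.
Interpolate at f ≈ 0.306 with slerp weights a = sin((1−f)δ)/sin δ ≈ 0.737, b = sin(fδ)/sin δ ≈ 0.340.
p = a·p₁ + b·p₂ ≈ (0.398, 0.445, 0.802); φ = arcsin(p_z) ≈ 53.32°, λ = atan2(p_y, p_x) ≈ 48.19°.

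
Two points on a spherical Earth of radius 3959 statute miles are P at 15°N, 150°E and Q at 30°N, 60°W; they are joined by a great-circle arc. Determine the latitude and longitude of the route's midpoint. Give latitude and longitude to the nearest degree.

≈ 57°N, 147°W

Write both endpoints as unit vectors p₁, p₂ with components (cos φ cos λ, cos φ sin λ, sin φ).
The central angle between the endpoints is δ = arccos(p₁·p₂) ≈ 2.208 rad (126.5°).
Interpolate at f = 1/2 with slerp weights a = sin((1−f)δ)/sin δ ≈ 1.111, b = sin(fδ)/sin δ ≈ 1.111.
p = a·p₁ + b·p₂ ≈ (-0.448, -0.297, 0.843); φ = arcsin(p_z) ≈ 57.48°, λ = atan2(p_y, p_x) ≈ -146.50°.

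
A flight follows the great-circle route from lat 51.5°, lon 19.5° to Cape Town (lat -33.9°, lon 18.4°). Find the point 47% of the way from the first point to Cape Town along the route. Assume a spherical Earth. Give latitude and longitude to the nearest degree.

The haversine formula gives a central angle δ ≈ 1.491 rad (85.4°) between the endpoints.
Interpolate at f = 0.47 with slerp weights a = sin((1−f)δ)/sin δ ≈ 0.713, b = sin(fδ)/sin δ ≈ 0.647.
p = a·p₁ + b·p₂ ≈ (0.928, 0.318, 0.197); φ = arcsin(p_z) ≈ 11.36°, λ = atan2(p_y, p_x) ≈ 18.90°.

≈ lat 11°, lon 19°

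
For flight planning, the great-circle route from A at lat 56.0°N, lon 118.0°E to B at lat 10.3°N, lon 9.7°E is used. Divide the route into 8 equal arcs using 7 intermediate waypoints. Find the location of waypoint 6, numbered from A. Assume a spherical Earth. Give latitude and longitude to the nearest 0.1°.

≈ lat 29.2°N, lon 23.4°E

From cos δ = sin φ₁ sin φ₂ + cos φ₁ cos φ₂ cos Δλ, the central angle is δ ≈ 1.595 rad (91.4°).
Interpolate at f = 6/8 with slerp weights a = sin((1−f)δ)/sin δ ≈ 0.388, b = sin(fδ)/sin δ ≈ 0.931.
p = a·p₁ + b·p₂ ≈ (0.801, 0.346, 0.489); φ = arcsin(p_z) ≈ 29.24°, λ = atan2(p_y, p_x) ≈ 23.37°.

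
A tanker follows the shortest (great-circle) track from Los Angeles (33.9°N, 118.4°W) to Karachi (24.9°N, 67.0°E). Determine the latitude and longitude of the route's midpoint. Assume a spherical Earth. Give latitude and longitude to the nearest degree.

Convert each endpoint to a unit vector on the sphere (x = cos φ cos λ, y = cos φ sin λ, z = sin φ).
The central angle between the endpoints is δ = arccos(p₁·p₂) ≈ 2.111 rad (121.0°).
Interpolate at f = 1/2 with slerp weights a = sin((1−f)δ)/sin δ ≈ 1.015, b = sin(fδ)/sin δ ≈ 1.015.
p = a·p₁ + b·p₂ ≈ (-0.041, 0.106, 0.993); φ = arcsin(p_z) ≈ 83.45°, λ = atan2(p_y, p_x) ≈ 111.06°.

≈ 83°N, 111°E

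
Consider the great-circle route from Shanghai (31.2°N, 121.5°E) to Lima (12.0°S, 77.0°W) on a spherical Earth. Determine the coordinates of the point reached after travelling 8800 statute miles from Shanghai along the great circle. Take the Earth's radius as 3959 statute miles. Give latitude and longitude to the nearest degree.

The haversine formula gives a central angle δ ≈ 2.693 rad (154.3°) between the endpoints. The total great-circle distance is δ·R ≈ 2.693 × 3959 ≈ 10662 mi, so the target fraction is f = 8800/10662 ≈ 0.825.
Interpolate at f ≈ 0.825 with slerp weights a = sin((1−f)δ)/sin δ ≈ 1.045, b = sin(fδ)/sin δ ≈ 1.834.
p = a·p₁ + b·p₂ ≈ (-0.064, -0.985, 0.160); φ = arcsin(p_z) ≈ 9.23°, λ = atan2(p_y, p_x) ≈ -93.71°.

≈ (9°N, 94°W)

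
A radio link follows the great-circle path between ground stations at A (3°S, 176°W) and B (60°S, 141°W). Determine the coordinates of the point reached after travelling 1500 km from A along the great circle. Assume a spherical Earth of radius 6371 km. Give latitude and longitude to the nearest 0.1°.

From cos δ = sin φ₁ sin φ₂ + cos φ₁ cos φ₂ cos Δλ, the central angle is δ ≈ 1.099 rad (63.0°). The total great-circle distance is δ·R ≈ 1.099 × 6371 ≈ 7003 km, so the target fraction is f = 1500/7003 ≈ 0.214.
Interpolate at f ≈ 0.214 with slerp weights a = sin((1−f)δ)/sin δ ≈ 0.853, b = sin(fδ)/sin δ ≈ 0.262.
p = a·p₁ + b·p₂ ≈ (-0.952, -0.142, -0.271); φ = arcsin(p_z) ≈ -15.75°, λ = atan2(p_y, p_x) ≈ -171.52°.

≈ (15.8°S, 171.5°W)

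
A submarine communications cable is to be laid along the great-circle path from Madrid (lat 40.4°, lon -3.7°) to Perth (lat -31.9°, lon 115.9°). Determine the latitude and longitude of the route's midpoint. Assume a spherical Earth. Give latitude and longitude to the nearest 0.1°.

Convert each endpoint to a unit vector on the sphere (x = cos φ cos λ, y = cos φ sin λ, z = sin φ).
The central angle between the endpoints is δ = arccos(p₁·p₂) ≈ 2.294 rad (131.4°).
Interpolate at f = 1/2 with slerp weights a = sin((1−f)δ)/sin δ ≈ 1.216, b = sin(fδ)/sin δ ≈ 1.216.
p = a·p₁ + b·p₂ ≈ (0.473, 0.869, 0.146); φ = arcsin(p_z) ≈ 8.37°, λ = atan2(p_y, p_x) ≈ 61.43°.

≈ lat 8.4°, lon 61.4°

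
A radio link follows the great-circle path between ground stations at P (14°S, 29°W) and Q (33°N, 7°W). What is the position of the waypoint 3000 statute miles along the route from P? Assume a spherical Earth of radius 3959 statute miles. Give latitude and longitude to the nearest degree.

≈ (26°N, 11°W)

Convert each endpoint to a unit vector on the sphere (x = cos φ cos λ, y = cos φ sin λ, z = sin φ).
The central angle between the endpoints is δ = arccos(p₁·p₂) ≈ 0.899 rad (51.5°). The total great-circle distance is δ·R ≈ 0.899 × 3959 ≈ 3557 mi, so the target fraction is f = 3000/3557 ≈ 0.843.
Interpolate at f ≈ 0.843 with slerp weights a = sin((1−f)δ)/sin δ ≈ 0.179, b = sin(fδ)/sin δ ≈ 0.878.
p = a·p₁ + b·p₂ ≈ (0.883, -0.174, 0.435); φ = arcsin(p_z) ≈ 25.79°, λ = atan2(p_y, p_x) ≈ -11.15°.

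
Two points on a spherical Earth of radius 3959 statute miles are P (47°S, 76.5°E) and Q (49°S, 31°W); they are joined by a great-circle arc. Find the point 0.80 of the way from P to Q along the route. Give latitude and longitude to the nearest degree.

≈ (57°S, 14°W)

The haversine formula gives a central angle δ ≈ 1.140 rad (65.3°) between the endpoints.
Interpolate at f = 0.80 with slerp weights a = sin((1−f)δ)/sin δ ≈ 0.249, b = sin(fδ)/sin δ ≈ 0.870.
p = a·p₁ + b·p₂ ≈ (0.529, -0.129, -0.839); φ = arcsin(p_z) ≈ -57.01°, λ = atan2(p_y, p_x) ≈ -13.71°.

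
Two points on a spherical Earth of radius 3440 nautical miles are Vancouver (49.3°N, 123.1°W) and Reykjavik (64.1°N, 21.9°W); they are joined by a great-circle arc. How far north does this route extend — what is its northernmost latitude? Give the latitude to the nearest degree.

≈ 69°N

The great circle lies in the plane with unit normal n̂ = (p₁ × p₂)/|p₁ × p₂|.
Here n̂_z ≈ +0.359; the vertex latitude is φ_max = arccos|n̂_z| ≈ 69.0°.
Check via Clairaut: cos φ_max = |cos φ₁| · sin C = cos(49.3°)·sin(33.4°) ≈ 0.359, again giving ≈ 69.0°.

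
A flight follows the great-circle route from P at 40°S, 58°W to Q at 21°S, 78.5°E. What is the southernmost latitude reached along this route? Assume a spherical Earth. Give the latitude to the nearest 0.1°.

The great circle lies in the plane with unit normal n̂ = (p₁ × p₂)/|p₁ × p₂|.
Here n̂_z ≈ +0.514; the vertex latitude is φ_max = arccos|n̂_z| ≈ 59.1°.
Check via Clairaut: cos φ_max = |cos φ₁| · sin C = cos(40.0°)·sin(137.8°) ≈ 0.514, again giving ≈ 59.1°.

≈ 59.1°S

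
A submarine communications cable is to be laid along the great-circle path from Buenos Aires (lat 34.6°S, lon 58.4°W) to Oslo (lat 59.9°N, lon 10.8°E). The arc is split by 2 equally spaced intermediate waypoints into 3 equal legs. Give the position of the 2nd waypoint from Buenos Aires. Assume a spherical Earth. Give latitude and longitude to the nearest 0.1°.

≈ lat 31.4°N, lon 24.3°W

Write both endpoints as unit vectors p₁, p₂ with components (cos φ cos λ, cos φ sin λ, sin φ).
The central angle between the endpoints is δ = arccos(p₁·p₂) ≈ 1.923 rad (110.2°).
Interpolate at f = 2/3 with slerp weights a = sin((1−f)δ)/sin δ ≈ 0.637, b = sin(fδ)/sin δ ≈ 1.021.
p = a·p₁ + b·p₂ ≈ (0.778, -0.351, 0.522); φ = arcsin(p_z) ≈ 31.45°, λ = atan2(p_y, p_x) ≈ -24.27°.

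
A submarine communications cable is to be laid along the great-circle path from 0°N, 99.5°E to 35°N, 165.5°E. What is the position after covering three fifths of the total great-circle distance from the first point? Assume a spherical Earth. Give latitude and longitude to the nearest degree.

≈ 24°N, 135°E

Write both endpoints as unit vectors p₁, p₂ with components (cos φ cos λ, cos φ sin λ, sin φ).
The central angle between the endpoints is δ = arccos(p₁·p₂) ≈ 1.231 rad (70.5°).
Interpolate at f = 3/5 with slerp weights a = sin((1−f)δ)/sin δ ≈ 0.501, b = sin(fδ)/sin δ ≈ 0.714.
p = a·p₁ + b·p₂ ≈ (-0.649, 0.641, 0.410); φ = arcsin(p_z) ≈ 24.18°, λ = atan2(p_y, p_x) ≈ 135.36°.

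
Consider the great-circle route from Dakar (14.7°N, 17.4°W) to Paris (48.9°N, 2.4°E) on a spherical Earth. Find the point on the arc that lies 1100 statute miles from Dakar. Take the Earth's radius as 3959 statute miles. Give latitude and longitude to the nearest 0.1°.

≈ 29.4°N, 10.8°W

From cos δ = sin φ₁ sin φ₂ + cos φ₁ cos φ₂ cos Δλ, the central angle is δ ≈ 0.661 rad (37.9°). The total great-circle distance is δ·R ≈ 0.661 × 3959 ≈ 2616 mi, so the target fraction is f = 1100/2616 ≈ 0.420.
Interpolate at f ≈ 0.420 with slerp weights a = sin((1−f)δ)/sin δ ≈ 0.609, b = sin(fδ)/sin δ ≈ 0.447.
p = a·p₁ + b·p₂ ≈ (0.855, -0.164, 0.491); φ = arcsin(p_z) ≈ 29.42°, λ = atan2(p_y, p_x) ≈ -10.84°.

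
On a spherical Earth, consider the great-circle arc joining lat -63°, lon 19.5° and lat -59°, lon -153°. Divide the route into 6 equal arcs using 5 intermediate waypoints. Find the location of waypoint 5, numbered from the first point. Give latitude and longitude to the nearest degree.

≈ lat -69°, lon -151°

The haversine formula gives a central angle δ ≈ 1.010 rad (57.9°) between the endpoints.
Interpolate at f = 5/6 with slerp weights a = sin((1−f)δ)/sin δ ≈ 0.198, b = sin(fδ)/sin δ ≈ 0.881.
p = a·p₁ + b·p₂ ≈ (-0.319, -0.176, -0.931); φ = arcsin(p_z) ≈ -68.61°, λ = atan2(p_y, p_x) ≈ -151.16°.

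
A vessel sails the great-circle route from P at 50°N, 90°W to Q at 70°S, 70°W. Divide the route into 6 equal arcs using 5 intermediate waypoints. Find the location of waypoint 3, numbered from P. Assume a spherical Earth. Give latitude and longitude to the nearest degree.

≈ 10°S, 83°W

Write both endpoints as unit vectors p₁, p₂ with components (cos φ cos λ, cos φ sin λ, sin φ).
The central angle between the endpoints is δ = arccos(p₁·p₂) ≈ 2.110 rad (120.9°).
Interpolate at f = 3/6 with slerp weights a = sin((1−f)δ)/sin δ ≈ 1.014, b = sin(fδ)/sin δ ≈ 1.014.
p = a·p₁ + b·p₂ ≈ (0.119, -0.977, -0.176); φ = arcsin(p_z) ≈ -10.14°, λ = atan2(p_y, p_x) ≈ -83.08°.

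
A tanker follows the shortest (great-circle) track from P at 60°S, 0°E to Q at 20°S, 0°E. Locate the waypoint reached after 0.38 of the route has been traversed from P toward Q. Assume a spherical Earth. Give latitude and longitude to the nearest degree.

Convert each endpoint to a unit vector on the sphere (x = cos φ cos λ, y = cos φ sin λ, z = sin φ).
The central angle between the endpoints is δ = arccos(p₁·p₂) ≈ 0.698 rad (40.0°).
Interpolate at f = 0.38 with slerp weights a = sin((1−f)δ)/sin δ ≈ 0.653, b = sin(fδ)/sin δ ≈ 0.408.
p = a·p₁ + b·p₂ ≈ (0.710, 0.000, -0.705); φ = arcsin(p_z) ≈ -44.80°, λ = atan2(p_y, p_x) ≈ 0.00°.

≈ 45°S, 0°E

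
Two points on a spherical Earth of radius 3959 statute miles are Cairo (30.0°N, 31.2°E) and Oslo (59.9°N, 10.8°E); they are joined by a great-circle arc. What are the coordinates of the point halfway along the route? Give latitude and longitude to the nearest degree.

Convert each endpoint to a unit vector on the sphere (x = cos φ cos λ, y = cos φ sin λ, z = sin φ).
The central angle between the endpoints is δ = arccos(p₁·p₂) ≈ 0.574 rad (32.9°).
Interpolate at f = 1/2 with slerp weights a = sin((1−f)δ)/sin δ ≈ 0.521, b = sin(fδ)/sin δ ≈ 0.521.
p = a·p₁ + b·p₂ ≈ (0.643, 0.283, 0.712); φ = arcsin(p_z) ≈ 45.37°, λ = atan2(p_y, p_x) ≈ 23.75°.

≈ 45°N, 24°E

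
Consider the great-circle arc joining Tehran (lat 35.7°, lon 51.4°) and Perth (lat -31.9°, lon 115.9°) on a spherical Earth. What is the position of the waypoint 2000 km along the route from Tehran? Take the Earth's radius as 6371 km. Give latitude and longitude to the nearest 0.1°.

≈ lat 23.2°, lon 66.3°

Write both endpoints as unit vectors p₁, p₂ with components (cos φ cos λ, cos φ sin λ, sin φ).
The central angle between the endpoints is δ = arccos(p₁·p₂) ≈ 1.582 rad (90.7°). The total great-circle distance is δ·R ≈ 1.582 × 6371 ≈ 10081 km, so the target fraction is f = 2000/10081 ≈ 0.198.
Interpolate at f ≈ 0.198 with slerp weights a = sin((1−f)δ)/sin δ ≈ 0.955, b = sin(fδ)/sin δ ≈ 0.309.
p = a·p₁ + b·p₂ ≈ (0.369, 0.842, 0.394); φ = arcsin(p_z) ≈ 23.20°, λ = atan2(p_y, p_x) ≈ 66.32°.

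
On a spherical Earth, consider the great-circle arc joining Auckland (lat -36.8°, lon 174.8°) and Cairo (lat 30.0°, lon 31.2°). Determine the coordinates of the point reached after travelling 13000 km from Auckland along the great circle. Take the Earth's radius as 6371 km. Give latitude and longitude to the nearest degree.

The haversine formula gives a central angle δ ≈ 2.602 rad (149.1°) between the endpoints. The total great-circle distance is δ·R ≈ 2.602 × 6371 ≈ 16574 km, so the target fraction is f = 13000/16574 ≈ 0.784.
Interpolate at f ≈ 0.784 with slerp weights a = sin((1−f)δ)/sin δ ≈ 1.035, b = sin(fδ)/sin δ ≈ 1.734.
p = a·p₁ + b·p₂ ≈ (0.459, 0.853, 0.247); φ = arcsin(p_z) ≈ 14.32°, λ = atan2(p_y, p_x) ≈ 61.69°.

≈ lat 14°, lon 62°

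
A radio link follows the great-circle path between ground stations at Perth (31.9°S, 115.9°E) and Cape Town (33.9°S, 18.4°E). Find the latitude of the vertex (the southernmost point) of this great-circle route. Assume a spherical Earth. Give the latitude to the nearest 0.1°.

≈ 44.5°S

The great circle lies in the plane with unit normal n̂ = (p₁ × p₂)/|p₁ × p₂|.
Here n̂_z ≈ -0.713; the vertex latitude is φ_max = arccos|n̂_z| ≈ 44.5°.
Check via Clairaut: cos φ_max = |cos φ₁| · sin C = cos(31.9°)·sin(122.8°) ≈ 0.713, again giving ≈ 44.5°.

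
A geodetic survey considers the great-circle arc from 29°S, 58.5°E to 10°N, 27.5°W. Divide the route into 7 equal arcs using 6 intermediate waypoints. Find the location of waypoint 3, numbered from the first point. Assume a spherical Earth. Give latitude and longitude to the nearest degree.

The haversine formula gives a central angle δ ≈ 1.595 rad (91.4°) between the endpoints.
Interpolate at f = 3/7 with slerp weights a = sin((1−f)δ)/sin δ ≈ 0.791, b = sin(fδ)/sin δ ≈ 0.632.
p = a·p₁ + b·p₂ ≈ (0.913, 0.302, -0.274); φ = arcsin(p_z) ≈ -15.88°, λ = atan2(p_y, p_x) ≈ 18.32°.

≈ 16°S, 18°E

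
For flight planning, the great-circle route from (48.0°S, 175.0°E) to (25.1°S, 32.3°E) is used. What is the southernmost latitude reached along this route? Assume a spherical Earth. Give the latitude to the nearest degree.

≈ 68°S

The great circle lies in the plane with unit normal n̂ = (p₁ × p₂)/|p₁ × p₂|.
Here n̂_z ≈ -0.372; the vertex latitude is φ_max = arccos|n̂_z| ≈ 68.1°.
Check via Clairaut: cos φ_max = |cos φ₁| · sin C = cos(48.0°)·sin(146.2°) ≈ 0.372, again giving ≈ 68.1°.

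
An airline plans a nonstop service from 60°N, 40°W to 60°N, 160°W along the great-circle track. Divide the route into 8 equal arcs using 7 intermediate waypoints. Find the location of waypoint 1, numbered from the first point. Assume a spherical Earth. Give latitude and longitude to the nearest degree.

≈ 65°N, 48°W

From cos δ = sin φ₁ sin φ₂ + cos φ₁ cos φ₂ cos Δλ, the central angle is δ ≈ 0.896 rad (51.3°).
Interpolate at f = 1/8 with slerp weights a = sin((1−f)δ)/sin δ ≈ 0.904, b = sin(fδ)/sin δ ≈ 0.143.
p = a·p₁ + b·p₂ ≈ (0.279, -0.315, 0.907); φ = arcsin(p_z) ≈ 65.11°, λ = atan2(p_y, p_x) ≈ -48.47°.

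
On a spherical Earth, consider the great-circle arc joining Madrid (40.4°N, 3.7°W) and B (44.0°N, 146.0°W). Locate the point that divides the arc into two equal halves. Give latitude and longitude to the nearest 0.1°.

≈ (70.3°N, 70.1°W)

Convert each endpoint to a unit vector on the sphere (x = cos φ cos λ, y = cos φ sin λ, z = sin φ).
The central angle between the endpoints is δ = arccos(p₁·p₂) ≈ 1.554 rad (89.0°).
Interpolate at f = 1/2 with slerp weights a = sin((1−f)δ)/sin δ ≈ 0.701, b = sin(fδ)/sin δ ≈ 0.701.
p = a·p₁ + b·p₂ ≈ (0.115, -0.317, 0.942); φ = arcsin(p_z) ≈ 70.33°, λ = atan2(p_y, p_x) ≈ -70.08°.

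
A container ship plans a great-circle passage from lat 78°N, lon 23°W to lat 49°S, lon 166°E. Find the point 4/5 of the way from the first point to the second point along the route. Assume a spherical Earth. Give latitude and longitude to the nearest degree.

Write both endpoints as unit vectors p₁, p₂ with components (cos φ cos λ, cos φ sin λ, sin φ).
The central angle between the endpoints is δ = arccos(p₁·p₂) ≈ 2.632 rad (150.8°).
Interpolate at f = 4/5 with slerp weights a = sin((1−f)δ)/sin δ ≈ 1.030, b = sin(fδ)/sin δ ≈ 1.764.
p = a·p₁ + b·p₂ ≈ (-0.926, 0.196, -0.324); φ = arcsin(p_z) ≈ -18.88°, λ = atan2(p_y, p_x) ≈ 168.03°.

≈ lat 19°S, lon 168°E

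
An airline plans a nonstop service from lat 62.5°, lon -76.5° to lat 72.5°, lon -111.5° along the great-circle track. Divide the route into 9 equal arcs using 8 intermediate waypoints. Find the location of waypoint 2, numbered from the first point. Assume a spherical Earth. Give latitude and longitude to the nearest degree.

The haversine formula gives a central angle δ ≈ 0.285 rad (16.3°) between the endpoints.
Interpolate at f = 2/9 with slerp weights a = sin((1−f)δ)/sin δ ≈ 0.782, b = sin(fδ)/sin δ ≈ 0.225.
p = a·p₁ + b·p₂ ≈ (0.059, -0.414, 0.908); φ = arcsin(p_z) ≈ 65.27°, λ = atan2(p_y, p_x) ≈ -81.83°.

≈ lat 65°, lon -82°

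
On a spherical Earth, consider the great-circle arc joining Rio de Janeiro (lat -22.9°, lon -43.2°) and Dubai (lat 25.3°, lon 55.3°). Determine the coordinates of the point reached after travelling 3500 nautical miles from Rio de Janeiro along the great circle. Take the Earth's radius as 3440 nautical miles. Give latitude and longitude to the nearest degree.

Write both endpoints as unit vectors p₁, p₂ with components (cos φ cos λ, cos φ sin λ, sin φ).
The central angle between the endpoints is δ = arccos(p₁·p₂) ≈ 1.864 rad (106.8°). The total great-circle distance is δ·R ≈ 1.864 × 3440 ≈ 6414 nmi, so the target fraction is f = 3500/6414 ≈ 0.546.
Interpolate at f ≈ 0.546 with slerp weights a = sin((1−f)δ)/sin δ ≈ 0.783, b = sin(fδ)/sin δ ≈ 0.889.
p = a·p₁ + b·p₂ ≈ (0.983, 0.167, 0.075); φ = arcsin(p_z) ≈ 4.32°, λ = atan2(p_y, p_x) ≈ 9.64°.

≈ lat 4°, lon 10°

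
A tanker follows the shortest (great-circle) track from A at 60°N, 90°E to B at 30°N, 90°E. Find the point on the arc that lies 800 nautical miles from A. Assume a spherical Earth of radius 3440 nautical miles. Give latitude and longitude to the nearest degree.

≈ 47°N, 90°E

From cos δ = sin φ₁ sin φ₂ + cos φ₁ cos φ₂ cos Δλ, the central angle is δ ≈ 0.524 rad (30.0°). The total great-circle distance is δ·R ≈ 0.524 × 3440 ≈ 1801 nmi, so the target fraction is f = 800/1801 ≈ 0.444.
Interpolate at f ≈ 0.444 with slerp weights a = sin((1−f)δ)/sin δ ≈ 0.574, b = sin(fδ)/sin δ ≈ 0.461.
p = a·p₁ + b·p₂ ≈ (0.000, 0.686, 0.727); φ = arcsin(p_z) ≈ 46.68°, λ = atan2(p_y, p_x) ≈ 90.00°.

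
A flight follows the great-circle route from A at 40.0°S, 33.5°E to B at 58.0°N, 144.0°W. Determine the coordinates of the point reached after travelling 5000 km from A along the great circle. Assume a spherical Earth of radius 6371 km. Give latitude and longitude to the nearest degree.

The haversine formula gives a central angle δ ≈ 2.826 rad (161.9°) between the endpoints. The total great-circle distance is δ·R ≈ 2.826 × 6371 ≈ 18006 km, so the target fraction is f = 5000/18006 ≈ 0.278.
Interpolate at f ≈ 0.278 with slerp weights a = sin((1−f)δ)/sin δ ≈ 2.873, b = sin(fδ)/sin δ ≈ 2.278.
p = a·p₁ + b·p₂ ≈ (0.859, 0.505, 0.085); φ = arcsin(p_z) ≈ 4.88°, λ = atan2(p_y, p_x) ≈ 30.47°.

≈ 5°N, 30°E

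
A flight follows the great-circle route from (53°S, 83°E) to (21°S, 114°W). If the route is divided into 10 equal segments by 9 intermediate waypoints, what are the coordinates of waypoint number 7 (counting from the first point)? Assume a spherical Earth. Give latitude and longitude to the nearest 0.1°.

Convert each endpoint to a unit vector on the sphere (x = cos φ cos λ, y = cos φ sin λ, z = sin φ).
The central angle between the endpoints is δ = arccos(p₁·p₂) ≈ 1.825 rad (104.5°).
Interpolate at f = 7/10 with slerp weights a = sin((1−f)δ)/sin δ ≈ 0.538, b = sin(fδ)/sin δ ≈ 0.989.
p = a·p₁ + b·p₂ ≈ (-0.336, -0.522, -0.784); φ = arcsin(p_z) ≈ -51.61°, λ = atan2(p_y, p_x) ≈ -122.76°.

≈ (51.6°S, 122.8°W)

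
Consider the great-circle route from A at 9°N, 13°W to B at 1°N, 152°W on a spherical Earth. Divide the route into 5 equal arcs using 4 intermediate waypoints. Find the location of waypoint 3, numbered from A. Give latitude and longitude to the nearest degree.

The haversine formula gives a central angle δ ≈ 2.408 rad (138.0°) between the endpoints.
Interpolate at f = 3/5 with slerp weights a = sin((1−f)δ)/sin δ ≈ 1.226, b = sin(fδ)/sin δ ≈ 1.481.
p = a·p₁ + b·p₂ ≈ (-0.128, -0.968, 0.218); φ = arcsin(p_z) ≈ 12.57°, λ = atan2(p_y, p_x) ≈ -97.54°.

≈ 13°N, 98°W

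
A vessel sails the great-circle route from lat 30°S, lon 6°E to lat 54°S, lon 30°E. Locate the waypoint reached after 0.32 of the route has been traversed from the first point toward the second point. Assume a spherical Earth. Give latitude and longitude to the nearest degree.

From cos δ = sin φ₁ sin φ₂ + cos φ₁ cos φ₂ cos Δλ, the central angle is δ ≈ 0.517 rad (29.6°).
Interpolate at f = 0.32 with slerp weights a = sin((1−f)δ)/sin δ ≈ 0.697, b = sin(fδ)/sin δ ≈ 0.333.
p = a·p₁ + b·p₂ ≈ (0.770, 0.161, -0.618); φ = arcsin(p_z) ≈ -38.16°, λ = atan2(p_y, p_x) ≈ 11.81°.

≈ lat 38°S, lon 12°E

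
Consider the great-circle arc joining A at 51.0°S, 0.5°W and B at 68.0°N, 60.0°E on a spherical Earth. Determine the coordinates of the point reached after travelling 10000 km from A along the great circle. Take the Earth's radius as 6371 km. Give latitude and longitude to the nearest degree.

≈ 35°N, 29°E

Convert each endpoint to a unit vector on the sphere (x = cos φ cos λ, y = cos φ sin λ, z = sin φ).
The central angle between the endpoints is δ = arccos(p₁·p₂) ≈ 2.220 rad (127.2°). The total great-circle distance is δ·R ≈ 2.220 × 6371 ≈ 14143 km, so the target fraction is f = 10000/14143 ≈ 0.707.
Interpolate at f ≈ 0.707 with slerp weights a = sin((1−f)δ)/sin δ ≈ 0.760, b = sin(fδ)/sin δ ≈ 1.255.
p = a·p₁ + b·p₂ ≈ (0.713, 0.403, 0.573); φ = arcsin(p_z) ≈ 34.98°, λ = atan2(p_y, p_x) ≈ 29.47°.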